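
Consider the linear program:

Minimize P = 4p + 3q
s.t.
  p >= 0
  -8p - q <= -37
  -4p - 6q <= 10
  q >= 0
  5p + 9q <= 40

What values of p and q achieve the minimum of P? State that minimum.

Vertices and P = 4p + 3q:
  (37/8, 0) → P = 37/2
  (293/67, 135/67) → P = 1577/67
  (8, 0) → P = 32

p = 37/8, q = 0, minimum P = 37/2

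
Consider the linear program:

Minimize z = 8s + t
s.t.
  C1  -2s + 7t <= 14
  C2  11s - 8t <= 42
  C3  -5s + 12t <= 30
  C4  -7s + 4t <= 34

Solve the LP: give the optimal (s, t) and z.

s = -110/3, t = -167/3, minimum z = -349

Corner points and z = 8s + t:
  (406/61, 238/61) → z = 3486/61
  (-42/11, 10/11) → z = -326/11
  (-110/3, -167/3) → z = -349
  (-9/2, 5/8) → z = -283/8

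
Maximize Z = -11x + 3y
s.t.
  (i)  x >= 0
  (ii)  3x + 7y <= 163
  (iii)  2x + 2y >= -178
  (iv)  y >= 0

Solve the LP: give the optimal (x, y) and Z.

x = 0, y = 163/7, maximum Z = 489/7

Vertices and Z = -11x + 3y:
  (0, 163/7) → Z = 489/7
  (0, 0) → Z = 0
  (163/3, 0) → Z = -1793/3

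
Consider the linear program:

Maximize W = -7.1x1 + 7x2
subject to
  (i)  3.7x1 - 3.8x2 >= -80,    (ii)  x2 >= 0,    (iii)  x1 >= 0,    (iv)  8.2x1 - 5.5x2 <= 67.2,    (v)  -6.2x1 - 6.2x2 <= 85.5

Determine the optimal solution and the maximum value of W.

Corner points and W = -7.1x1 + 7x2:
  (0, 400/19) → W = 2800/19
  (69536/1081, 90464/1081) → W = 697712/5405
  (0, 0) → W = 0
  (336/41, 0) → W = -11928/205

The binding constraints are 3.7x1 - 3.8x2 = -80 and x1 = 0.
Solving simultaneously gives x1 = 0, x2 = 400/19.

x1 = 0, x2 = 400/19, maximum W = 2800/19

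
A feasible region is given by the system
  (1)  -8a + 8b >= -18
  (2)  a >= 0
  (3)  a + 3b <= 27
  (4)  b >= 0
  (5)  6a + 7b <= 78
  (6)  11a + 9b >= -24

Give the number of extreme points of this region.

5

Pairwise boundary intersections that survive every other constraint:
  (9/4, 0)
  (375/52, 129/26)
  (0, 9)
  (0, 0)
  (45/11, 84/11)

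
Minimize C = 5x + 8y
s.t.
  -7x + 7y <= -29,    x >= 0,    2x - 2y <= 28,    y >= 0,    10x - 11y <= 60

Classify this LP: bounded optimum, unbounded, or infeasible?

bounded optimum

Vertices and C = 5x + 8y:
  (29/7, 0) → C = 145/7
  (94, 80) → C = 1110
  (6, 0) → C = 30
The feasible region has finitely many vertices and no improving ray; the minimum is 145/7 at (29/7, 0).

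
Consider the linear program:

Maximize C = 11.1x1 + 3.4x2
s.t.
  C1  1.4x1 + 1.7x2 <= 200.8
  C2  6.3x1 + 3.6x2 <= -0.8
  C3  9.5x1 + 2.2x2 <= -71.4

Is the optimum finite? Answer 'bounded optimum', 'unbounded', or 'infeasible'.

Feasible corners and C = 11.1x1 + 3.4x2:
  (-72424/567, 18088/81) → C = -373412/567
  (-12764/1017, 22111/1017) → C = -66503/1017
The feasible region has finitely many vertices and no improving ray; the maximum is -66503/1017 at (-12764/1017, 22111/1017).

bounded optimum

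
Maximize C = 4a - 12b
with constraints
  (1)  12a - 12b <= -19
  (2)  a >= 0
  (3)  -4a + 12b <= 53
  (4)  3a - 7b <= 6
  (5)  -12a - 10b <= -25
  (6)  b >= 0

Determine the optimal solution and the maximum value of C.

a = 5/12, b = 2, maximum C = -67/3

At the optimal vertex, 12a - 12b = -19 and -12a - 10b = -25.
Solving simultaneously gives a = 5/12, b = 2.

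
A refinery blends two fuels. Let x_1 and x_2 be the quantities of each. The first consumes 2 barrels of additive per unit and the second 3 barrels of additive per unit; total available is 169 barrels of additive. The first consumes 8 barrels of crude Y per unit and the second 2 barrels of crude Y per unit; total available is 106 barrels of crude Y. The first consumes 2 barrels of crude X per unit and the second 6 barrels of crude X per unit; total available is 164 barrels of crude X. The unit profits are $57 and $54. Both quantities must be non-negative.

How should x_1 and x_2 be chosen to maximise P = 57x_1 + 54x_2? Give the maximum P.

x_1 = 7, x_2 = 25, maximum P = 1749

Feasible corners and P = 57x_1 + 54x_2:
  (0, 0) → P = 0
  (0, 82/3) → P = 1476
  (53/4, 0) → P = 3021/4
  (7, 25) → P = 1749

At the optimal vertex, 8x_1 + 2x_2 = 106 and 2x_1 + 6x_2 = 164.
Solving simultaneously gives x_1 = 7, x_2 = 25.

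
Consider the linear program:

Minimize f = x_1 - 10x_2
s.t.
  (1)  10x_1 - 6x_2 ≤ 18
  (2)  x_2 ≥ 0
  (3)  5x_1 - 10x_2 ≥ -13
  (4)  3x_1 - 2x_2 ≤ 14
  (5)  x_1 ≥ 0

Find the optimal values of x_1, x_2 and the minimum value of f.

x_1 = 129/35, x_2 = 22/7, minimum f = -971/35

Corner points and f = x_1 - 10x_2:
  (9/5, 0) → f = 9/5
  (129/35, 22/7) → f = -971/35
  (0, 0) → f = 0
  (0, 13/10) → f = -13

At the optimal vertex, 10x_1 - 6x_2 = 18 and 5x_1 - 10x_2 = -13.
Solving simultaneously gives x_1 = 129/35, x_2 = 22/7.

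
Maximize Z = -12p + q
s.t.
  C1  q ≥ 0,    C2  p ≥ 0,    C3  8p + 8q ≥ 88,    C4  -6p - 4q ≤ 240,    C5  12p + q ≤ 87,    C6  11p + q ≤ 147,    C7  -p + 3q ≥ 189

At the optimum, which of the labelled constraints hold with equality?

C2 and C5

Feasible corners and Z = -12p + q:
  (0, 87) → Z = 87
  (0, 63) → Z = 63
  (72/37, 2355/37) → Z = 1491/37

The maximum is at (0, 87). Substituting into each constraint, equality holds for C2 and C5; the remaining constraints have slack.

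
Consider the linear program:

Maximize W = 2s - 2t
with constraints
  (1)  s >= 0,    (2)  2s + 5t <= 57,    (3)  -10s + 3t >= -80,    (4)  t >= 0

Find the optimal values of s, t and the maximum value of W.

s = 8, t = 0, maximum W = 16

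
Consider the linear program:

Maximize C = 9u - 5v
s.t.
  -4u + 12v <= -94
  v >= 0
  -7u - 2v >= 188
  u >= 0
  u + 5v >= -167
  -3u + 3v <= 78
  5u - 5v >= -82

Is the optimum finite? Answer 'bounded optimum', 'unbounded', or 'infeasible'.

The boundaries -4u + 12v = -94 and v = 0 meet at (47/2, 0), but that point violates -7u - 2v ≥ 188. Every candidate vertex is excluded by some other constraint, so the feasible region is empty.

infeasible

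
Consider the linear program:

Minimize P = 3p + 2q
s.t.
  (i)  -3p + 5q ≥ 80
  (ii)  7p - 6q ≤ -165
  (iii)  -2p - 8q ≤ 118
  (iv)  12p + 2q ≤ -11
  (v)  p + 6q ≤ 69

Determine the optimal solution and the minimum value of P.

p = -315, q = 64, minimum P = -817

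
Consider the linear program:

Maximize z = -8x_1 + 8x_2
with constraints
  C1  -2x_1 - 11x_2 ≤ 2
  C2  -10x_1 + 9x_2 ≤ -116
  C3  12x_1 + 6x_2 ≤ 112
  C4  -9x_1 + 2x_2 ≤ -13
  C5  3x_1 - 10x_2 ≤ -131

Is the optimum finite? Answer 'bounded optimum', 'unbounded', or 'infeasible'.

infeasible

The boundaries -2x_1 - 11x_2 = 2 and -10x_1 + 9x_2 = -116 meet at (629/64, -63/32), but that point violates 3x_1 - 10x_2 ≤ -131. Every candidate vertex is excluded by some other constraint, so the feasible region is empty.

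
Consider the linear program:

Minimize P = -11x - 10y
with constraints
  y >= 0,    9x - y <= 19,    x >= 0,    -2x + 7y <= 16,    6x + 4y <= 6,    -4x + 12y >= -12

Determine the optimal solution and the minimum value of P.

x = 0, y = 3/2, minimum P = -15

Corner points and P = -11x - 10y:
  (0, 0) → P = 0
  (1, 0) → P = -11
  (0, 3/2) → P = -15

The binding constraints are x = 0 and 6x + 4y = 6.
Solving simultaneously gives x = 0, y = 3/2.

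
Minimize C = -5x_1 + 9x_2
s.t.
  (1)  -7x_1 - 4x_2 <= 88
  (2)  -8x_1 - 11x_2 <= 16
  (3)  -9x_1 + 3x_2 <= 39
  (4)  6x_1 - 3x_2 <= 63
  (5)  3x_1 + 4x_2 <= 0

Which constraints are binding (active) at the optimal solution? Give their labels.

Corner points and C = -5x_1 + 9x_2:
  (-159/41, 56/41) → C = 1299/41
  (43/6, -20/3) → C = -575/6
  (-52/15, 13/5) → C = 611/15
  (84/11, -63/11) → C = -987/11

The minimum is at (43/6, -20/3). Substituting into each constraint, equality holds for (2) and (4); the remaining constraints have slack.

(2) and (4)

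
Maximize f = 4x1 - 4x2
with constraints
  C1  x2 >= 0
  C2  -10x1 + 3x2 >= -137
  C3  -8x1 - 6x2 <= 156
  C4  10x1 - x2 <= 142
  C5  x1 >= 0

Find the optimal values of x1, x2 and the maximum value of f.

Extreme points and f = 4x1 - 4x2:
  (137/10, 0) → f = 274/5
  (0, 0) → f = 0
  (289/20, 5/2) → f = 239/5
The feasible region is unbounded (it extends along (0, 1), (1, 10)), but f strictly decreases along every unbounded feasible direction, so there is no improving ray and the maximum is attained at a vertex.

x1 = 137/10, x2 = 0, maximum f = 274/5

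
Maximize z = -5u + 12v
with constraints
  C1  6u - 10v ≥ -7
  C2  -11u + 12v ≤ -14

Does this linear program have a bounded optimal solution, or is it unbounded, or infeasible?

unbounded

From the feasible point (112/19, 161/38), moving in the direction (10, 6) keeps every constraint satisfied while z increases without bound.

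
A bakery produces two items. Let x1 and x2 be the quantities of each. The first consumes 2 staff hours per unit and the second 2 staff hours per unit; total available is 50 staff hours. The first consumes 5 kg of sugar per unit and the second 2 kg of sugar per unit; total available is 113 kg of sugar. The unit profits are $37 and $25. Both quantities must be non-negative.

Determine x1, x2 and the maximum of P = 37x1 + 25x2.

Extreme points and P = 37x1 + 25x2:
  (0, 0) → P = 0
  (0, 25) → P = 625
  (113/5, 0) → P = 4181/5
  (21, 4) → P = 877

The optimum lies where 2x1 + 2x2 = 50 and 5x1 + 2x2 = 113.
Solving simultaneously gives x1 = 21, x2 = 4.

x1 = 21, x2 = 4, maximum P = 877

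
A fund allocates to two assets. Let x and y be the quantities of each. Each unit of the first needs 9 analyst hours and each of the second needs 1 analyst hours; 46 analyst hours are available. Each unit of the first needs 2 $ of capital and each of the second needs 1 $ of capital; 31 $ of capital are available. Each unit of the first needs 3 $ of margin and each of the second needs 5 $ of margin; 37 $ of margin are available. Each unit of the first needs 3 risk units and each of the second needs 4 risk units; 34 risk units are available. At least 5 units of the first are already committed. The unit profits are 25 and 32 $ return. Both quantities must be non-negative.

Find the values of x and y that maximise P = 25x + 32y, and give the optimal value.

x = 5, y = 1, maximum P = 157

Vertices and P = 25x + 32y:
  (46/9, 0) → P = 1150/9
  (5, 0) → P = 125
  (5, 1) → P = 157

The binding constraints are 9x + y = 46 and x = 5.
Solving simultaneously gives x = 5, y = 1.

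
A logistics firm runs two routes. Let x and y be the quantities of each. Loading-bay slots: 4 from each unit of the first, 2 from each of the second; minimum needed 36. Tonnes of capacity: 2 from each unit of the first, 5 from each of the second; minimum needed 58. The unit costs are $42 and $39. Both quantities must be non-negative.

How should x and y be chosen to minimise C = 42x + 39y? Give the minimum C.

Extreme points and C = 42x + 39y:
  (0, 18) → C = 702
  (29, 0) → C = 1218
  (4, 10) → C = 558
The feasible region is unbounded (it extends along (0, 1), (1, 0)), but C strictly increases along every unbounded feasible direction, so there is no improving ray and the minimum is attained at a vertex.

x = 4, y = 10, minimum C = 558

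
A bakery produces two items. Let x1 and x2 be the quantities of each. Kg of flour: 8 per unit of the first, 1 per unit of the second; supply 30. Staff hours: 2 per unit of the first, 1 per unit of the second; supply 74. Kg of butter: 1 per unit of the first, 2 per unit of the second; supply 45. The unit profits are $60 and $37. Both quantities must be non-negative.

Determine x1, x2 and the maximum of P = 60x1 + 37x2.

Feasible corners and P = 60x1 + 37x2:
  (0, 0) → P = 0
  (0, 45/2) → P = 1665/2
  (15/4, 0) → P = 225
  (1, 22) → P = 874

x1 = 1, x2 = 22, maximum P = 874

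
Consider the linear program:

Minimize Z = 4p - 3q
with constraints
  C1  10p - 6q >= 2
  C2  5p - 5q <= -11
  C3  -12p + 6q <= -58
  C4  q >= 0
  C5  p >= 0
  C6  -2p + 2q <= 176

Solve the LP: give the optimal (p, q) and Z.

p = 265/2, q = 441/2, minimum Z = -263/2

Corner points and Z = 4p - 3q:
  (28, 139/3) → Z = -27
  (265/2, 441/2) → Z = -263/2
  (178/15, 211/15) → Z = 79/15
The feasible region is unbounded (it extends along (1, 1)), but Z strictly increases along every unbounded feasible direction, so there is no improving ray and the minimum is attained at a vertex.

The optimum lies where 10p - 6q = 2 and -2p + 2q = 176.
Solving simultaneously gives p = 265/2, q = 441/2.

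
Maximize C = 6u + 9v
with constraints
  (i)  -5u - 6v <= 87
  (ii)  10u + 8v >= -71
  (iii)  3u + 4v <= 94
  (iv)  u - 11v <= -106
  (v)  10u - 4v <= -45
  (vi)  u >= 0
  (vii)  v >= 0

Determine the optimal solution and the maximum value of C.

Vertices and C = 6u + 9v:
  (49/13, 1075/52) → C = 10851/52
  (0, 47/2) → C = 423/2
  (0, 45/4) → C = 405/4

At the optimal vertex, 3u + 4v = 94 and u = 0.
Solving simultaneously gives u = 0, v = 47/2.

u = 0, v = 47/2, maximum C = 423/2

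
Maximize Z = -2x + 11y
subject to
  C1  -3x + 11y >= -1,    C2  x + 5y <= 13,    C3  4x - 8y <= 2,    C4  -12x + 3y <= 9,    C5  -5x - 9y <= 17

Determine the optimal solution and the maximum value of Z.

x = -2/21, y = 55/21, maximum Z = 29

Extreme points and Z = -2x + 11y:
  (7/10, 1/10) → Z = -3/10
  (-34/41, -13/41) → Z = -75/41
  (57/14, 25/14) → Z = 23/2
  (-2/21, 55/21) → Z = 29

At the optimal vertex, x + 5y = 13 and -12x + 3y = 9.
Solving simultaneously gives x = -2/21, y = 55/21.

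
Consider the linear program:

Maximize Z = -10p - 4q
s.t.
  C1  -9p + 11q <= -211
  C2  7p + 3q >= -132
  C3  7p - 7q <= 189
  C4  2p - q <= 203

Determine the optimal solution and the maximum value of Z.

Feasible corners and Z = -10p - 4q:
  (-63/8, -205/8) → Z = 725/4
  (43, 16) → Z = -494
  (-51/10, -321/10) → Z = 897/5

The optimum lies where -9p + 11q = -211 and 7p + 3q = -132.
Solving simultaneously gives p = -63/8, q = -205/8.

p = -63/8, q = -205/8, maximum Z = 725/4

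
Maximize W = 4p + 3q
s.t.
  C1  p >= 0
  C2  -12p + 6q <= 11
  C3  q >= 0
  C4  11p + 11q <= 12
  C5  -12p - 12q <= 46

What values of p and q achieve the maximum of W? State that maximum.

Extreme points and W = 4p + 3q:
  (0, 0) → W = 0
  (0, 12/11) → W = 36/11
  (12/11, 0) → W = 48/11

p = 12/11, q = 0, maximum W = 48/11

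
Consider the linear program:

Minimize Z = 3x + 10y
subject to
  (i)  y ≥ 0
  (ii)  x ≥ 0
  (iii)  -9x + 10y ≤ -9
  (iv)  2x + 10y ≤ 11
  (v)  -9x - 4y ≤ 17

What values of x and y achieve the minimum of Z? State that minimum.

Vertices and Z = 3x + 10y:
  (1, 0) → Z = 3
  (11/2, 0) → Z = 33/2
  (20/11, 81/110) → Z = 141/11

At the optimal vertex, y = 0 and -9x + 10y = -9.
Solving simultaneously gives x = 1, y = 0.

x = 1, y = 0, minimum Z = 3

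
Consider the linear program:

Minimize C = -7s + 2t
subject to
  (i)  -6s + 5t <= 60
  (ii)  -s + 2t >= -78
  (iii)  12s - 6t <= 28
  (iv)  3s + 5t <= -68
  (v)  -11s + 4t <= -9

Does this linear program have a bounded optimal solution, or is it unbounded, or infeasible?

The boundaries -6s + 5t = 60 and -s + 2t = -78 meet at (-510/7, -528/7), but that point violates -11s + 4t ≤ -9. Every candidate vertex is excluded by some other constraint, so the feasible region is empty.

infeasible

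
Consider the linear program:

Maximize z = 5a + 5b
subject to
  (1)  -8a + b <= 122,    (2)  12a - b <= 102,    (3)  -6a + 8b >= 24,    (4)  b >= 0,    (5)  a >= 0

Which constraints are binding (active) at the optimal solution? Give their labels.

Feasible corners and z = 5a + 5b:
  (56, 570) → z = 3130
  (0, 122) → z = 610
  (28/3, 10) → z = 290/3
  (0, 3) → z = 15

The maximum is at (56, 570). Substituting into each constraint, equality holds for (1) and (2); the remaining constraints have slack.

(1) and (2)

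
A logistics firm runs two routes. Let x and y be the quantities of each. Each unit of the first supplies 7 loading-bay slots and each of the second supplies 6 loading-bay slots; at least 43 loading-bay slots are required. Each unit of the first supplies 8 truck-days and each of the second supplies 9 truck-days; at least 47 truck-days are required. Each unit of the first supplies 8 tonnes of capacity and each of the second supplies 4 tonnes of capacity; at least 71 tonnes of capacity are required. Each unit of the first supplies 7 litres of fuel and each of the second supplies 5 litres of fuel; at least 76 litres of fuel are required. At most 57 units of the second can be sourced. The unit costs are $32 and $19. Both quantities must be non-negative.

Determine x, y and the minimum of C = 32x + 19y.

Feasible corners and C = 32x + 19y:
  (0, 71/4) → C = 1349/4
  (0, 57) → C = 1083
  (76/7, 0) → C = 2432/7
  (17/4, 37/4) → C = 1247/4
The feasible region is unbounded (it extends along (1, 0)), but C strictly increases along every unbounded feasible direction, so there is no improving ray and the minimum is attained at a vertex.

At the optimal vertex, 8x + 4y = 71 and 7x + 5y = 76.
Solving simultaneously gives x = 17/4, y = 37/4.

x = 17/4, y = 37/4, minimum C = 1247/4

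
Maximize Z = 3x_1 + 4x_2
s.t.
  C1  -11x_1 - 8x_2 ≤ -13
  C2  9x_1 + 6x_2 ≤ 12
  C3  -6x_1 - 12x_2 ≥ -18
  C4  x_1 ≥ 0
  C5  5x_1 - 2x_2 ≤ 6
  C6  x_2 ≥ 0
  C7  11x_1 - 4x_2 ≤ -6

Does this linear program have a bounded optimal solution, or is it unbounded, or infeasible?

The boundaries -11x_1 - 8x_2 = -13 and -6x_1 - 12x_2 = -18 meet at (1/7, 10/7), but that point violates 11x_1 - 4x_2 ≤ -6. Every candidate vertex is excluded by some other constraint, so the feasible region is empty.

infeasible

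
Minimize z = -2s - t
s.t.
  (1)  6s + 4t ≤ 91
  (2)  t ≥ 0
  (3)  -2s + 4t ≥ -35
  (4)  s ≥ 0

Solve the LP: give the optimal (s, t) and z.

s = 91/6, t = 0, minimum z = -91/3

Feasible corners and z = -2s - t:
  (91/6, 0) → z = -91/3
  (0, 91/4) → z = -91/4
  (0, 0) → z = 0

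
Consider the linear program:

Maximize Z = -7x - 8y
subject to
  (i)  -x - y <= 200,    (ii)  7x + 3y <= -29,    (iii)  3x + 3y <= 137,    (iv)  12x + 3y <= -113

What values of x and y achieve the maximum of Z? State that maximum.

Corner points and Z = -7x - 8y:
  (487/9, -2287/9) → Z = 14887/9
  (-83/2, 523/6) → Z = -2441/6
  (-84/5, 443/15) → Z = -356/3
The feasible region is unbounded (it extends along (-1, 1)), but Z strictly decreases along every unbounded feasible direction, so there is no improving ray and the maximum is attained at a vertex.

At the optimal vertex, -x - y = 200 and 12x + 3y = -113.
Solving simultaneously gives x = 487/9, y = -2287/9.

x = 487/9, y = -2287/9, maximum Z = 14887/9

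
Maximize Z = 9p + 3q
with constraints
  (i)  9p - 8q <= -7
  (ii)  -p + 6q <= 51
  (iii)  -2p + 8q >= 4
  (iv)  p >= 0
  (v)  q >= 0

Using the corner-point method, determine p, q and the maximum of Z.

p = 183/23, q = 226/23, maximum Z = 2325/23

Feasible corners and Z = 9p + 3q:
  (183/23, 226/23) → Z = 2325/23
  (0, 7/8) → Z = 21/8
  (0, 17/2) → Z = 51/2

At the optimal vertex, 9p - 8q = -7 and -p + 6q = 51.
Solving simultaneously gives p = 183/23, q = 226/23.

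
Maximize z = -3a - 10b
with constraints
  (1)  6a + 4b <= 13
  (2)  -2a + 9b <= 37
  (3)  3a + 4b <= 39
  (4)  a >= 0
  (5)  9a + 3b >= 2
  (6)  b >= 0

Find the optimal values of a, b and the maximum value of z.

a = 2/9, b = 0, maximum z = -2/3

Feasible corners and z = -3a - 10b:
  (0, 13/4) → z = -65/2
  (13/6, 0) → z = -13/2
  (0, 2/3) → z = -20/3
  (2/9, 0) → z = -2/3

The binding constraints are 9a + 3b = 2 and b = 0.
Solving simultaneously gives a = 2/9, b = 0.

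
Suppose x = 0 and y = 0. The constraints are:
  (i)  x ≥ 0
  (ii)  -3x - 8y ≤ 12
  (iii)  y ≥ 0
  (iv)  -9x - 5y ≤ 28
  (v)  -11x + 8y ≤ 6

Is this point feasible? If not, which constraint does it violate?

feasible

(i): 0 ≥ 0 ✓
(ii): 0 ≤ 12 ✓
(iii): 0 ≥ 0 ✓
(iv): 0 ≤ 28 ✓
(v): 0 ≤ 6 ✓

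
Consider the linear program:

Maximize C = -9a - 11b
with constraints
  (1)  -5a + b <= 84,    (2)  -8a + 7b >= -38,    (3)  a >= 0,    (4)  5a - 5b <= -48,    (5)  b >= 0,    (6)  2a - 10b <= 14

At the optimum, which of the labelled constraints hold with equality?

Extreme points and C = -9a - 11b:
  (0, 84) → C = -924
  (526/5, 574/5) → C = -11048/5
  (0, 48/5) → C = -528/5
The feasible region is unbounded (it extends along (1, 5), (7, 8)), but C strictly decreases along every unbounded feasible direction, so there is no improving ray and the maximum is attained at a vertex.

The maximum is at (0, 48/5). Substituting into each constraint, equality holds for (3) and (4); the remaining constraints have slack.

(3) and (4)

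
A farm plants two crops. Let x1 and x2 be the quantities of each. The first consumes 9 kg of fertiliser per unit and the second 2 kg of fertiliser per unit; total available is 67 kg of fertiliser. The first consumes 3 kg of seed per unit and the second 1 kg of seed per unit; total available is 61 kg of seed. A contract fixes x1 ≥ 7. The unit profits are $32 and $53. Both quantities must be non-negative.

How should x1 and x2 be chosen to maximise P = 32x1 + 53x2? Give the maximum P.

x1 = 7, x2 = 2, maximum P = 330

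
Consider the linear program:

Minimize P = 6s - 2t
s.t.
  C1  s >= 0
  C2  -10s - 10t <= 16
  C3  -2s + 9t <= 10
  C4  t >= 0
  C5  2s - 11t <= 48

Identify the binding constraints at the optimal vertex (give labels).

Extreme points and P = 6s - 2t:
  (0, 10/9) → P = -20/9
  (0, 0) → P = 0
  (24, 0) → P = 144
The feasible region is unbounded (it extends along (9, 2), (11, 2)), but P strictly increases along every unbounded feasible direction, so there is no improving ray and the minimum is attained at a vertex.

The minimum is at (0, 10/9). Substituting into each constraint, equality holds for C1 and C3; the remaining constraints have slack.

C1 and C3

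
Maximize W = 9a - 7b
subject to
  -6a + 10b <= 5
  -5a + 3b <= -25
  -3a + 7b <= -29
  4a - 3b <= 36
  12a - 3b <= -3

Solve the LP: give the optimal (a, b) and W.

Extreme points and W = 9a - 7b:
  (-11, -80/3) → W = 263/3
  (-4, -15) → W = 69
  (-39/8, -37/2) → W = 685/8

The binding constraints are -5a + 3b = -25 and 4a - 3b = 36.
Solving simultaneously gives a = -11, b = -80/3.

a = -11, b = -80/3, maximum W = 263/3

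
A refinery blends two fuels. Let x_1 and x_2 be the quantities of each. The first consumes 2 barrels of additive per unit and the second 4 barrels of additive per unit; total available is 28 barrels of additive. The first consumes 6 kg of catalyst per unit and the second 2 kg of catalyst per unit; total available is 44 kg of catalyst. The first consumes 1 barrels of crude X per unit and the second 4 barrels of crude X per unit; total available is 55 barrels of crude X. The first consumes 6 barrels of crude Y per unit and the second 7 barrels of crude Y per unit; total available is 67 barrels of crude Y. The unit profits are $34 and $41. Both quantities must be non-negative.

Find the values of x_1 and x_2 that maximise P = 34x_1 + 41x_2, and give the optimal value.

x_1 = 6, x_2 = 4, maximum P = 368

Extreme points and P = 34x_1 + 41x_2:
  (0, 0) → P = 0
  (0, 7) → P = 287
  (22/3, 0) → P = 748/3
  (6, 4) → P = 368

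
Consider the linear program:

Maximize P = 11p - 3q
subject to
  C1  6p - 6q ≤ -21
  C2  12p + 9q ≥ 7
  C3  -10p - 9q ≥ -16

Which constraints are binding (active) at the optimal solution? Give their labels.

Extreme points and P = 11p - 3q:
  (-7/6, 7/3) → P = -119/6
  (-31/38, 51/19) → P = -647/38
  (-9/2, 61/9) → P = -419/6

The maximum is at (-31/38, 51/19). Substituting into each constraint, equality holds for C1 and C3; the remaining constraints have slack.

C1 and C3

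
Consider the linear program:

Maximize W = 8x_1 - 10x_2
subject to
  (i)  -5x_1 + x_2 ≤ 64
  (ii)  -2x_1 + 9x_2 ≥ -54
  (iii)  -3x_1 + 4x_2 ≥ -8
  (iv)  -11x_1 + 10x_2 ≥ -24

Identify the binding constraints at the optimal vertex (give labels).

(iii) and (iv)

Feasible corners and W = 8x_1 - 10x_2:
  (-630/43, -398/43) → W = -1060/43
  (-144/19, -146/19) → W = 308/19
  (8/7, -8/7) → W = 144/7
The feasible region is unbounded (it extends along (10, 11), (1, 5)), but W strictly decreases along every unbounded feasible direction, so there is no improving ray and the maximum is attained at a vertex.

The maximum is at (8/7, -8/7). Substituting into each constraint, equality holds for (iii) and (iv); the remaining constraints have slack.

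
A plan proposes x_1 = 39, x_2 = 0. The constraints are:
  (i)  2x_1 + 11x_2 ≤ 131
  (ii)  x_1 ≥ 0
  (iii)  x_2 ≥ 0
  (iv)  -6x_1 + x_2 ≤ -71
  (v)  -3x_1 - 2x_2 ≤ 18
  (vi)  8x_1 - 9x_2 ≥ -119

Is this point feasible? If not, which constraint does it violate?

feasible

(i): 78 ≤ 131 ✓
(ii): 39 ≥ 0 ✓
(iii): 0 ≥ 0 ✓
(iv): -234 ≤ -71 ✓
(v): -117 ≤ 18 ✓
(vi): 312 ≥ -119 ✓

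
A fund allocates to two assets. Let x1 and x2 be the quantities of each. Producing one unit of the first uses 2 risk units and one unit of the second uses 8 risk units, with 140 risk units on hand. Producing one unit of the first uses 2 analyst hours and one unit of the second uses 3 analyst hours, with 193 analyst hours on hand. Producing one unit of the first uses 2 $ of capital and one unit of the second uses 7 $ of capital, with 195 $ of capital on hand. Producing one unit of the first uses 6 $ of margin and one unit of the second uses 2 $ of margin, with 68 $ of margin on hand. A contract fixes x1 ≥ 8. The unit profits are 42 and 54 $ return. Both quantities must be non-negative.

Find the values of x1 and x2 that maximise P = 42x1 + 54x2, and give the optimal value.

Vertices and P = 42x1 + 54x2:
  (34/3, 0) → P = 476
  (8, 0) → P = 336
  (8, 10) → P = 876

x1 = 8, x2 = 10, maximum P = 876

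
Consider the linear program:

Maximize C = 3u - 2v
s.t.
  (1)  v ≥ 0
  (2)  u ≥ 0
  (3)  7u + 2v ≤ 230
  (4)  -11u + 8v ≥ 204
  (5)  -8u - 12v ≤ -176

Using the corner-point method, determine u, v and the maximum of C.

u = 716/39, v = 1979/39, maximum C = -1810/39

Extreme points and C = 3u - 2v:
  (0, 115) → C = -230
  (0, 51/2) → C = -51
  (716/39, 1979/39) → C = -1810/39

The binding constraints are 7u + 2v = 230 and -11u + 8v = 204.
Solving simultaneously gives u = 716/39, v = 1979/39.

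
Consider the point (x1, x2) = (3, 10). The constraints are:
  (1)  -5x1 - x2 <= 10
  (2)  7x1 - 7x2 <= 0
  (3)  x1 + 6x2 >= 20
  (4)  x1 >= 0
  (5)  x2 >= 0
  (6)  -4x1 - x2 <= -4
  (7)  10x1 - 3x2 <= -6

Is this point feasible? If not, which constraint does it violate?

Constraint (7): 10x1 - 3x2 = 0, which is not ≤ -6. All other constraints are satisfied.

not feasible — violates (7)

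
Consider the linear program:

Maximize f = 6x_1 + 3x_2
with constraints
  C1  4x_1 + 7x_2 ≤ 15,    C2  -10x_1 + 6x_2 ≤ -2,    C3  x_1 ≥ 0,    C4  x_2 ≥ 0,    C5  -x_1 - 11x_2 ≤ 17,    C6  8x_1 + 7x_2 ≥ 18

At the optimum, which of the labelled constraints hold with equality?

Feasible corners and f = 6x_1 + 3x_2:
  (52/47, 71/47) → f = 525/47
  (15/4, 0) → f = 45/2
  (61/59, 82/59) → f = 612/59
  (9/4, 0) → f = 27/2

The maximum is at (15/4, 0). Substituting into each constraint, equality holds for C1 and C4; the remaining constraints have slack.

C1 and C4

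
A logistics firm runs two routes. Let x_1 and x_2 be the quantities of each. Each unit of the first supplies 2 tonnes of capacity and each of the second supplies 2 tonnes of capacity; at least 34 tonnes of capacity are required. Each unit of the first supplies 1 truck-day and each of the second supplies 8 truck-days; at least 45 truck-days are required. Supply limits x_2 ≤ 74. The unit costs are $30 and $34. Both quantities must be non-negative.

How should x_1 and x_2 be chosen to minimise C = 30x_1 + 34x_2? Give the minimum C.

x_1 = 13, x_2 = 4, minimum C = 526

The feasible region is unbounded (it extends along (1, 0)), but C strictly increases along every unbounded feasible direction, so there is no improving ray and the minimum is attained at a vertex.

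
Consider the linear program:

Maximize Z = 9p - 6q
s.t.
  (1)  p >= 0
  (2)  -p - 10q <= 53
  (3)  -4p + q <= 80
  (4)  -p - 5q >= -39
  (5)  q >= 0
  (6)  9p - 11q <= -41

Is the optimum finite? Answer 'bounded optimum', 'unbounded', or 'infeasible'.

bounded optimum

Vertices and Z = 9p - 6q:
  (0, 39/5) → Z = -234/5
  (0, 41/11) → Z = -246/11
  (4, 7) → Z = -6
The feasible region has finitely many vertices and no improving ray; the maximum is -6 at (4, 7).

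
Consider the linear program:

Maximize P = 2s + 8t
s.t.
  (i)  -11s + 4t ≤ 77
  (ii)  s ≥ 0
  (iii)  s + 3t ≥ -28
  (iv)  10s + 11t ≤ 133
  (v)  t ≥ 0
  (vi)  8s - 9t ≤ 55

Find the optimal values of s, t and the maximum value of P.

Feasible corners and P = 2s + 8t:
  (0, 133/11) → P = 1064/11
  (0, 0) → P = 0
  (901/89, 257/89) → P = 3858/89
  (55/8, 0) → P = 55/4

At the optimal vertex, s = 0 and 10s + 11t = 133.
Solving simultaneously gives s = 0, t = 133/11.

s = 0, t = 133/11, maximum P = 1064/11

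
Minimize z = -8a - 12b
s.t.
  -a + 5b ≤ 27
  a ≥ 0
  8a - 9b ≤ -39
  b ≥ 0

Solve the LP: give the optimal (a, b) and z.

a = 48/31, b = 177/31, minimum z = -2508/31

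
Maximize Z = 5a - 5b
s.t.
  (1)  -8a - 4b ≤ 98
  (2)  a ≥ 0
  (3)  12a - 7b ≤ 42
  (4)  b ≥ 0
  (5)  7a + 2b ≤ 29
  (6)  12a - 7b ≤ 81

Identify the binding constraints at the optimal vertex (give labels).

(3) and (4)

Feasible corners and Z = 5a - 5b:
  (0, 0) → Z = 0
  (0, 29/2) → Z = -145/2
  (7/2, 0) → Z = 35/2
  (287/73, 54/73) → Z = 1165/73

The maximum is at (7/2, 0). Substituting into each constraint, equality holds for (3) and (4); the remaining constraints have slack.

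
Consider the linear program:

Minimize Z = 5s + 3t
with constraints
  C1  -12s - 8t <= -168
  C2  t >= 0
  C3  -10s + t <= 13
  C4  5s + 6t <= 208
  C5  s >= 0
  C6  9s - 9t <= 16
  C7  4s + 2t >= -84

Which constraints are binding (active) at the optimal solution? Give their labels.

Feasible corners and Z = 5s + 3t:
  (16/23, 459/23) → Z = 1457/23
  (82/9, 22/3) → Z = 608/9
  (2, 33) → Z = 109
  (656/33, 1792/99) → Z = 5072/33

The minimum is at (16/23, 459/23). Substituting into each constraint, equality holds for C1 and C3; the remaining constraints have slack.

C1 and C3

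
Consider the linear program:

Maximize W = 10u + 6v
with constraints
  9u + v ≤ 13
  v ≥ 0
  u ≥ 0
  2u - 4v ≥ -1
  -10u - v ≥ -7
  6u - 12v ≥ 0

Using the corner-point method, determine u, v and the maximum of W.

Feasible corners and W = 10u + 6v:
  (0, 0) → W = 0
  (7/10, 0) → W = 7
  (2/3, 1/3) → W = 26/3

The optimum lies where -10u - v = -7 and 6u - 12v = 0.
Solving simultaneously gives u = 2/3, v = 1/3.

u = 2/3, v = 1/3, maximum W = 26/3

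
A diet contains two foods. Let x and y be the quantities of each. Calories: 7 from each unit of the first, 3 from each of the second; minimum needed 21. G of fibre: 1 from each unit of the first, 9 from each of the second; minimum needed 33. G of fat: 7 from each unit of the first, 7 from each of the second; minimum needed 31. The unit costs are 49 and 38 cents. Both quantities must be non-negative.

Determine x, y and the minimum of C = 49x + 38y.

x = 3/2, y = 7/2, minimum C = 413/2

Extreme points and C = 49x + 38y:
  (0, 7) → C = 266
  (33, 0) → C = 1617
  (3/2, 7/2) → C = 413/2
The feasible region is unbounded (it extends along (0, 1), (1, 0)), but C strictly increases along every unbounded feasible direction, so there is no improving ray and the minimum is attained at a vertex.

At the optimal vertex, 7x + 3y = 21 and x + 9y = 33.
Solving simultaneously gives x = 3/2, y = 7/2.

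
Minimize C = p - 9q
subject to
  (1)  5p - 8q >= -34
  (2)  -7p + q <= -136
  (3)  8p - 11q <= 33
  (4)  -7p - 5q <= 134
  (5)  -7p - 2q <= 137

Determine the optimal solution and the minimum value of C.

p = 638/9, q = 437/9, minimum C = -3295/9

Vertices and C = p - 9q:
  (22, 18) → C = -140
  (638/9, 437/9) → C = -3295/9
  (1463/69, 857/69) → C = -6250/69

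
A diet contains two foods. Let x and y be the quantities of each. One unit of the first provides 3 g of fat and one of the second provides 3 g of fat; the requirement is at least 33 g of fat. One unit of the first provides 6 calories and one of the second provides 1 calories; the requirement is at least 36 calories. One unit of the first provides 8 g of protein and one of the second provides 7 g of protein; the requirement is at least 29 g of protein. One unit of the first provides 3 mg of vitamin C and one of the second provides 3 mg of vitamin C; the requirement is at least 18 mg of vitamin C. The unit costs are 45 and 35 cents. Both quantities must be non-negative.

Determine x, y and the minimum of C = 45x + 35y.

x = 5, y = 6, minimum C = 435

Vertices and C = 45x + 35y:
  (0, 36) → C = 1260
  (11, 0) → C = 495
  (5, 6) → C = 435
The feasible region is unbounded (it extends along (0, 1), (1, 0)), but C strictly increases along every unbounded feasible direction, so there is no improving ray and the minimum is attained at a vertex.

The optimum lies where 3x + 3y = 33 and 6x + y = 36.
Solving simultaneously gives x = 5, y = 6.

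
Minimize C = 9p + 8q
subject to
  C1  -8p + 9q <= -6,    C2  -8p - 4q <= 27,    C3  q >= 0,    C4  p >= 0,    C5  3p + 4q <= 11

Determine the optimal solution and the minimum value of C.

Corner points and C = 9p + 8q:
  (3/4, 0) → C = 27/4
  (123/59, 70/59) → C = 1667/59
  (11/3, 0) → C = 33

At the optimal vertex, -8p + 9q = -6 and q = 0.
Solving simultaneously gives p = 3/4, q = 0.

p = 3/4, q = 0, minimum C = 27/4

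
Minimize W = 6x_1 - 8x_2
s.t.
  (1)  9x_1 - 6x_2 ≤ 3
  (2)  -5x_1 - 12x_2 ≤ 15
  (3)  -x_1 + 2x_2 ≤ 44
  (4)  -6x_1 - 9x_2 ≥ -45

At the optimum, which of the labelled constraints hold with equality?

Feasible corners and W = 6x_1 - 8x_2:
  (-9/23, -25/23) → W = 146/23
  (33/13, 43/13) → W = -146/13
  (-279/11, 205/22) → W = -2494/11
  (-102/7, 103/7) → W = -1436/7

The minimum is at (-279/11, 205/22). Substituting into each constraint, equality holds for (2) and (3); the remaining constraints have slack.

(2) and (3)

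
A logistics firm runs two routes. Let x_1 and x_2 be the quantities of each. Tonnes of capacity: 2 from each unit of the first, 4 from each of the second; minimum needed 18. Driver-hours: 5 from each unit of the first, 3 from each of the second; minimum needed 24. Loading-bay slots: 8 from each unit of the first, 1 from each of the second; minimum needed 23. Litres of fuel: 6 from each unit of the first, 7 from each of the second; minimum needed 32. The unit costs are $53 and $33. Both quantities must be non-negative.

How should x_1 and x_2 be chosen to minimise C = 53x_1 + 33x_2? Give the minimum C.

x_1 = 3, x_2 = 3, minimum C = 258

Corner points and C = 53x_1 + 33x_2:
  (0, 23) → C = 759
  (9, 0) → C = 477
  (3, 3) → C = 258
  (45/19, 77/19) → C = 4926/19
The feasible region is unbounded (it extends along (0, 1), (1, 0)), but C strictly increases along every unbounded feasible direction, so there is no improving ray and the minimum is attained at a vertex.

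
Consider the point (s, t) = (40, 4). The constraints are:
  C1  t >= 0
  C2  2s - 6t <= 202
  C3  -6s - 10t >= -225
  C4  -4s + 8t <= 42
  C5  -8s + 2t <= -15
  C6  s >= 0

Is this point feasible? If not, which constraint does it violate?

Constraint C3: -6s - 10t = -280, which is not ≥ -225. All other constraints are satisfied.

not feasible — violates C3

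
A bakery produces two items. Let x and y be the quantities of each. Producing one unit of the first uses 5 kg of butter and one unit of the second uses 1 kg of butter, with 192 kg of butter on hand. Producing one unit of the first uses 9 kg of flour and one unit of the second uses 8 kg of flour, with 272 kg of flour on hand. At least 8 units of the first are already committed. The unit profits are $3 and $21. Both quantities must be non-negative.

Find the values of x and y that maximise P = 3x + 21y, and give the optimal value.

x = 8, y = 25, maximum P = 549

The optimum lies where 9x + 8y = 272 and x = 8.
Solving simultaneously gives x = 8, y = 25.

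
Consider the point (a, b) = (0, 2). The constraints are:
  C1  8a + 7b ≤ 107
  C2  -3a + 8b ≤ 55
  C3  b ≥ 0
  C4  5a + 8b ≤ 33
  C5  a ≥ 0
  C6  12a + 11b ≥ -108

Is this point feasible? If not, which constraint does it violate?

feasible

C1: 14 ≤ 107 ✓
C2: 16 ≤ 55 ✓
C3: 2 ≥ 0 ✓
C4: 16 ≤ 33 ✓
C5: 0 ≥ 0 ✓
C6: 22 ≥ -108 ✓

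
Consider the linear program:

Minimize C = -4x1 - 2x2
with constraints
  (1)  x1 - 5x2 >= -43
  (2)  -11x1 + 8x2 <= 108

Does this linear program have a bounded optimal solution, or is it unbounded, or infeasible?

unbounded

From the feasible point (-196/47, 365/47), moving in the direction (5, 1) keeps every constraint satisfied while C decreases without bound.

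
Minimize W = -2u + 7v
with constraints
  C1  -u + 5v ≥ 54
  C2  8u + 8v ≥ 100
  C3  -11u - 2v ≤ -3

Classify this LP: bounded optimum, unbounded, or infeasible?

From the feasible point (17/12, 133/12), moving in the direction (5, 1) keeps every constraint satisfied while W decreases without bound.

unbounded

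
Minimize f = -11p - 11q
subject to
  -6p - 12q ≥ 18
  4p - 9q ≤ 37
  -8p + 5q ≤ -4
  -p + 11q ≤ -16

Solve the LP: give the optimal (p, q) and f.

p = 47/17, q = -49/17, minimum f = 22/17

Vertices and f = -11p - 11q:
  (47/17, -49/17) → f = 22/17
  (-1/13, -19/13) → f = 220/13
  (-149/52, -70/13) → f = 363/4
  (-36/83, -124/83) → f = 1760/83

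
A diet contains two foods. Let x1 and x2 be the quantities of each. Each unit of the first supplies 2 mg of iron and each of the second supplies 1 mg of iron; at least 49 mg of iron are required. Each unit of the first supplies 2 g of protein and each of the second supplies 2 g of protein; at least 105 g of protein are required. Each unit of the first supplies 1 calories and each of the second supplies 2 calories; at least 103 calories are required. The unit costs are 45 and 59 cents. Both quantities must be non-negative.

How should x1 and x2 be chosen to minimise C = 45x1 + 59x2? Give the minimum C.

x1 = 2, x2 = 101/2, minimum C = 6139/2

The feasible region is unbounded (it extends along (0, 1), (1, 0)), but C strictly increases along every unbounded feasible direction, so there is no improving ray and the minimum is attained at a vertex.

The optimum lies where 2x1 + 2x2 = 105 and x1 + 2x2 = 103.
Solving simultaneously gives x1 = 2, x2 = 101/2.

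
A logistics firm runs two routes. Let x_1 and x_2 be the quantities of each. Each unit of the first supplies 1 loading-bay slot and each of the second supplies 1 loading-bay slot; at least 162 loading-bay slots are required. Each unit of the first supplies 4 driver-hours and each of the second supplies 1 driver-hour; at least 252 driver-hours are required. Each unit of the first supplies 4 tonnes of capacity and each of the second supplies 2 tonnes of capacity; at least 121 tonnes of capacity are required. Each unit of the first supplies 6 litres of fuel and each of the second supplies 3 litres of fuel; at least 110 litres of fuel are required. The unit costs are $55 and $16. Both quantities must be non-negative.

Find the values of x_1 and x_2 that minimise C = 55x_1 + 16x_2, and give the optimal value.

x_1 = 30, x_2 = 132, minimum C = 3762

The feasible region is unbounded (it extends along (0, 1), (1, 0)), but C strictly increases along every unbounded feasible direction, so there is no improving ray and the minimum is attained at a vertex.

The binding constraints are x_1 + x_2 = 162 and 4x_1 + x_2 = 252.
Solving simultaneously gives x_1 = 30, x_2 = 132.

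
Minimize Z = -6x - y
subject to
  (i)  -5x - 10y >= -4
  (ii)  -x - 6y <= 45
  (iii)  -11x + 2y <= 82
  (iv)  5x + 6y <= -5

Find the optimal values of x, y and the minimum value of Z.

x = 10, y = -55/6, minimum Z = -305/6

Corner points and Z = -6x - y:
  (-203/30, 227/60) → Z = 2209/60
  (-37/10, 9/4) → Z = 399/20
  (-291/34, -413/68) → Z = 3905/68
  (10, -55/6) → Z = -305/6

The binding constraints are -x - 6y = 45 and 5x + 6y = -5.
Solving simultaneously gives x = 10, y = -55/6.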